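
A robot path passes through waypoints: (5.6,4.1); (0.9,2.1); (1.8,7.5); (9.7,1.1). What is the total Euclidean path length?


Segment lengths:
  seg1 = sqrt((-4.7)^2 + (-2.0)^2) = 5.1078
  seg2 = sqrt((0.9)^2 + (5.4)^2) = 5.4745
  seg3 = sqrt((7.9)^2 + (-6.4)^2) = 10.1671
Total = 20.7494


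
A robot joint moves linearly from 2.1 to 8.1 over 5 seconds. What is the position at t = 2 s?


s = t/T = 2/5 = 0.4
p(t) = p0 + (pf-p0)*s
= 2.1 + (8.1 - 2.1) * 0.4
= 4.5


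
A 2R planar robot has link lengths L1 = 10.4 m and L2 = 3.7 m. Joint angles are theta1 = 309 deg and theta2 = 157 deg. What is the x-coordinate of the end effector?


Convert angles to radians: theta1 = 5.3931, theta2 = 2.7402
x = L1*cos(theta1) + L2*cos(theta1+theta2)
x = 6.5449 + -1.0199
x = 5.5251


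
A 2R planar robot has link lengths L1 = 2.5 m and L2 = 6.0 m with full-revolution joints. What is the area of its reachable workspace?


r_max = L1 + L2 = 8.5 m
r_min = |L1 - L2| = 3.5 m
Area = pi*(r_max^2 - r_min^2)
= pi*(72.25 - 12.25)
= pi * 60.0
= 188.4956 m^2


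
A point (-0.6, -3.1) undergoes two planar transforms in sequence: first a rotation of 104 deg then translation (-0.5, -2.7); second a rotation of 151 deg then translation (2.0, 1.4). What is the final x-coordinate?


After transform 1:
x1 = cos(104)*-0.6 - sin(104)*-3.1 + -0.5 = 2.6531
y1 = sin(104)*-0.6 + cos(104)*-3.1 + -2.7 = -2.5322
After transform 2:
x2 = cos(151)*2.6531 - sin(151)*-2.5322 + 2.0
= 0.9072


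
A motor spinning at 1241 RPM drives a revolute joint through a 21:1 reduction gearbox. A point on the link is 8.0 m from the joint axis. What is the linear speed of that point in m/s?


omega_motor = 1241 * 2*pi/60 = 129.9572 rad/s
omega_joint = omega_motor / 21 = 6.1884 rad/s
v = omega_joint * r = 6.1884 * 8.0
= 49.5075 m/s


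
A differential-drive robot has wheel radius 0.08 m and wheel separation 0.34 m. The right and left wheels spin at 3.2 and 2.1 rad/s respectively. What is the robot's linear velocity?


vR = r*wR = 0.08*3.2 = 0.256 m/s
vL = r*wL = 0.08*2.1 = 0.168 m/s
v = (vR+vL)/2 = 0.212 m/s
omega = (vR-vL)/L = 0.2588 rad/s
linear velocity = 0.212 m/s


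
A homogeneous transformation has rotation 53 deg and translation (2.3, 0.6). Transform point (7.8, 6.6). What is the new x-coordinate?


x' = cos(theta)*px - sin(theta)*py + tx
= 0.6018*7.8 - 0.7986*6.6 + 2.3
= 1.7232


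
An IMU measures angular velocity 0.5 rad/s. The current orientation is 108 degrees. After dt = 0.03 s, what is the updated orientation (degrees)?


delta_theta = w * dt = 0.5 * 0.03 = 0.015 rad
= 0.8594 deg
theta_new = 108 + 0.8594 = 108.8594 deg


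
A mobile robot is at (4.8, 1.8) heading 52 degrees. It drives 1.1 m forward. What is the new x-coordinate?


x_new = x0 + d*cos(theta)
= 4.8 + 1.1*cos(52)
= 4.8 + 0.6772
= 5.4772


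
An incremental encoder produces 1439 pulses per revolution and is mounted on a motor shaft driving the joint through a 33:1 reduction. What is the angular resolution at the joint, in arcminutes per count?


counts per rev = 1439
effective counts at joint = 1439 * 33 = 47487
resolution = 360*60 / 47487
= 0.4549 arcmin/count


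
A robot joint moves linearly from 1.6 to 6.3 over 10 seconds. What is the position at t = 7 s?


s = t/T = 7/10 = 0.7
p(t) = p0 + (pf-p0)*s
= 1.6 + (6.3 - 1.6) * 0.7
= 4.89


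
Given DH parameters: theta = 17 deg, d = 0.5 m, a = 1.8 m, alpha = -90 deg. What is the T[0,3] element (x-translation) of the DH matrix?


T[0,3] = a * cos(theta)
= 1.8 * cos(17 deg)
= 1.8 * 0.9563
= 1.7213


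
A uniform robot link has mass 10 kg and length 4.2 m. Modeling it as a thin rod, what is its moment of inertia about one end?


I = (1/3) * m * L^2
= (1/3) * 10 * 4.2^2
= 0.333333 * 10 * 17.64
= 58.8 kg*m^2


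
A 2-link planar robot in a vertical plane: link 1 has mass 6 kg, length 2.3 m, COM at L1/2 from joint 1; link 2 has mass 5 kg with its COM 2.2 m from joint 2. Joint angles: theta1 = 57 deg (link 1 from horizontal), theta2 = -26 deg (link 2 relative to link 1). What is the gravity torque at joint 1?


Horizontal distance from joint 1 to link-1 COM:
  x_c1 = (L1/2)*cos(t1) = 1.15 * 0.5446 = 0.6263 m
Horizontal distance from joint 1 to link-2 COM:
  x_c2 = L1*cos(t1) + Lc2*cos(t1+t2)
       = 2.3*0.5446 + 2.2*0.8572 = 3.1384 m
tau1 = m1*g*x_c1 + m2*g*x_c2
     = 6*9.81*0.6263 + 5*9.81*3.1384
     = 36.8661 + 153.9404
     = 190.8064 Nm


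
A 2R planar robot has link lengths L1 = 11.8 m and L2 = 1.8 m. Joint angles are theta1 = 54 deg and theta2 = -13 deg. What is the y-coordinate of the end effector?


Convert angles to radians: theta1 = 0.9425, theta2 = -0.2269
y = L1*sin(theta1) + L2*sin(theta1+theta2)
y = 9.5464 + 1.1809
y = 10.7273


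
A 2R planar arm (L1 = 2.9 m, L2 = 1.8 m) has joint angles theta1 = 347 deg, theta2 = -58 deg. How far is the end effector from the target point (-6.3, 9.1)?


End effector via forward kinematics:
x = L1*cos(t1) + L2*cos(t1+t2) = 3.4117
y = L1*sin(t1) + L2*sin(t1+t2) = -2.3543
Distance to target:
d = sqrt((-6.3 - 3.4117)^2 + (9.1 - -2.3543)^2)
= sqrt(94.317 + 131.2008)
= 15.0173 m


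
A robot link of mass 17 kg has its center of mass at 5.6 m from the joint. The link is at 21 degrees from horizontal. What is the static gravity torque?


tau = m*g*L*cos(angle)
= 17 * 9.81 * 5.6 * cos(21 deg)
= 17 * 9.81 * 5.6 * 0.9336
= 871.882 Nm


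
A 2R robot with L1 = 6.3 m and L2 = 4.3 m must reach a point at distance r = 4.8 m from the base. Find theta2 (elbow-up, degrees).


cos(theta2) = (r^2 - L1^2 - L2^2) / (2*L1*L2)
cos(theta2) = (23.04 - 39.69 - 18.49) / 54.18
cos(theta2) = -0.648579
theta2 = 130.4345 degrees


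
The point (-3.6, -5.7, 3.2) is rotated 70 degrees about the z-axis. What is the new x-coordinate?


Rotation about z-axis: x' = x*cos(theta) - y*sin(theta)
= -3.6 * 0.342 - -5.7 * 0.9397
= 4.125


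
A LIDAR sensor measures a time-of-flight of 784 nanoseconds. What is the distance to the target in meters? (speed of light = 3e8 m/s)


tof = 784 ns = 7.84e-07 s
dist = c * tof / 2
= 3e8 * 7.84e-07 / 2
= 117.6 m


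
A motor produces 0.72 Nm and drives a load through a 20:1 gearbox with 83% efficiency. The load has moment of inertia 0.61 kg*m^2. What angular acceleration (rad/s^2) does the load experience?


tau_out = tau_motor * N * eta
= 0.72 * 20 * 0.83 = 11.952 Nm
alpha = tau_out / I = 11.952 / 0.61
= 19.5934 rad/s^2


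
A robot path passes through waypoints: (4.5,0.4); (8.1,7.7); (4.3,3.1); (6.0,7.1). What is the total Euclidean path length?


Segment lengths:
  seg1 = sqrt((3.6)^2 + (7.3)^2) = 8.1394
  seg2 = sqrt((-3.8)^2 + (-4.6)^2) = 5.9666
  seg3 = sqrt((1.7)^2 + (4.0)^2) = 4.3463
Total = 18.4522


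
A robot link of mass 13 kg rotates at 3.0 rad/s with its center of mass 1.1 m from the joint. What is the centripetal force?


F = m * omega^2 * r
= 13 * 3.0^2 * 1.1
= 13 * 9.0 * 1.1
= 128.7 N


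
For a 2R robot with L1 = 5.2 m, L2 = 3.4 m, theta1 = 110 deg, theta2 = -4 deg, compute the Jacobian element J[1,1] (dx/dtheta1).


J[1,1] = -L1*sin(t1) - L2*sin(t1+t2)
= -5.2*sin(110) - 3.4*sin(106)
= -8.1547


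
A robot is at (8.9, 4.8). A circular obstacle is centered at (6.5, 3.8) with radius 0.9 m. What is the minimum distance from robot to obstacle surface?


center_dist = sqrt((8.9-6.5)^2 + (4.8-3.8)^2)
= sqrt(5.76 + 1.0)
= 2.6
min_dist = center_dist - radius = 2.6 - 0.9 = 1.7 m


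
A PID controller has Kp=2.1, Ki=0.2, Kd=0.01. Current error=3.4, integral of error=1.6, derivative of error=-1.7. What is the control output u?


u = Kp*e + Ki*int(e) + Kd*de/dt
= 2.1*3.4 + 0.2*1.6 + 0.01*(-1.7)
= 7.14 + 0.32 + -0.017
= 7.443


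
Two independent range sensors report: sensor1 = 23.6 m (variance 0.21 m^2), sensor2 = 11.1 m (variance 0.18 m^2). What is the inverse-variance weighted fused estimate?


w1 = (1/var1) / (1/var1 + 1/var2)
   = 4.7619 / (4.7619 + 5.5556) = 0.4615
w2 = 1 - w1 = 0.5385
fused = w1*s1 + w2*s2 = 10.8923 + 5.9769
= 16.8692 m


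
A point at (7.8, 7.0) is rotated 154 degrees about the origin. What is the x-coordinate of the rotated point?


x' = x*cos(theta) - y*sin(theta)
cos(154 deg) = -0.8988, sin(154 deg) = 0.4384
x' = 7.8 * -0.8988 - 7.0 * 0.4384
= -7.0106 - 3.0686
= -10.0792


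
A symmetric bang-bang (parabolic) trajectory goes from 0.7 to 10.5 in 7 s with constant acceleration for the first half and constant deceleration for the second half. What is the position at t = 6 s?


Symmetric rest-to-rest: each phase covers (pf-p0)/2 in time T/2. 0.5*a*(T/2)^2 = (pf-p0)/2 => a = 4*(pf-p0)/T^2
a = 4*(10.5-0.7)/7^2 = 0.8
t = 6 is in the deceleration phase (t > T/2).
p = pf - 0.5*a*(T-t)^2 = 10.5 - 0.5*0.8*1^2
= 10.1


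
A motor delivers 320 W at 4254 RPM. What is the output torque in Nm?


omega = 4254 * 2*pi/60 = 445.4778 rad/s
tau = P / omega = 320 / 445.4778
= 0.7183 Nm


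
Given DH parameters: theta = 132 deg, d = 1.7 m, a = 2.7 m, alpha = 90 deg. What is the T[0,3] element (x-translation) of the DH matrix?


T[0,3] = a * cos(theta)
= 2.7 * cos(132 deg)
= 2.7 * -0.6691
= -1.8067


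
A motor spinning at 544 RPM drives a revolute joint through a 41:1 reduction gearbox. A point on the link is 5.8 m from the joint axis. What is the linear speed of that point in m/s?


omega_motor = 544 * 2*pi/60 = 56.9675 rad/s
omega_joint = omega_motor / 41 = 1.3895 rad/s
v = omega_joint * r = 1.3895 * 5.8
= 8.0588 m/s


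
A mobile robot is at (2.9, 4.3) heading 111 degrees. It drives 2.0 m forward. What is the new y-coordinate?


y_new = y0 + d*sin(theta)
= 4.3 + 2.0*sin(111)
= 4.3 + 1.8672
= 6.1672


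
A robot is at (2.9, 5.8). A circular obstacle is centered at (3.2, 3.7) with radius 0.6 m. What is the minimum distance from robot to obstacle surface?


center_dist = sqrt((2.9-3.2)^2 + (5.8-3.7)^2)
= sqrt(0.09 + 4.41)
= 2.1213
min_dist = center_dist - radius = 2.1213 - 0.6 = 1.5213 m


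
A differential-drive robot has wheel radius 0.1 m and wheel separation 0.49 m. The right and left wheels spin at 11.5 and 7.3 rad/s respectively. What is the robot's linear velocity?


vR = r*wR = 0.1*11.5 = 1.15 m/s
vL = r*wL = 0.1*7.3 = 0.73 m/s
v = (vR+vL)/2 = 0.94 m/s
omega = (vR-vL)/L = 0.8571 rad/s
linear velocity = 0.94 m/s


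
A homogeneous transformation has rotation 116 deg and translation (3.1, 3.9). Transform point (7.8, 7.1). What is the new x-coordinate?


x' = cos(theta)*px - sin(theta)*py + tx
= -0.4384*7.8 - 0.8988*7.1 + 3.1
= -6.7007


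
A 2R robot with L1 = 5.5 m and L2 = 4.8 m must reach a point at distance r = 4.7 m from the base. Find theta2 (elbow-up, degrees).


cos(theta2) = (r^2 - L1^2 - L2^2) / (2*L1*L2)
cos(theta2) = (22.09 - 30.25 - 23.04) / 52.8
cos(theta2) = -0.590909
theta2 = 126.2215 degrees


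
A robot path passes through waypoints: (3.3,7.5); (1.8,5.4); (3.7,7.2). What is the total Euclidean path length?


Segment lengths:
  seg1 = sqrt((-1.5)^2 + (-2.1)^2) = 2.5807
  seg2 = sqrt((1.9)^2 + (1.8)^2) = 2.6173
Total = 5.1979


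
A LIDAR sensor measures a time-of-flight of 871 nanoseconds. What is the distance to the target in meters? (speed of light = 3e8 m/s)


tof = 871 ns = 8.71e-07 s
dist = c * tof / 2
= 3e8 * 8.71e-07 / 2
= 130.65 m


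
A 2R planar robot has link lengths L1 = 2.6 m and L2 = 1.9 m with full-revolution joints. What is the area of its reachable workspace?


r_max = L1 + L2 = 4.5 m
r_min = |L1 - L2| = 0.7 m
Area = pi*(r_max^2 - r_min^2)
= pi*(20.25 - 0.49)
= pi * 19.76
= 62.0779 m^2


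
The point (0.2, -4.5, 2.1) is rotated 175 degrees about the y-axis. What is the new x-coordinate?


Rotation about y-axis: x' = x*cos(theta) + z*sin(theta)
= 0.2 * -0.9962 + 2.1 * 0.0872
= -0.0162


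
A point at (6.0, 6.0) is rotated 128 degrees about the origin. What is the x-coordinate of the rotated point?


x' = x*cos(theta) - y*sin(theta)
cos(128 deg) = -0.6157, sin(128 deg) = 0.788
x' = 6.0 * -0.6157 - 6.0 * 0.788
= -3.694 - 4.7281
= -8.422


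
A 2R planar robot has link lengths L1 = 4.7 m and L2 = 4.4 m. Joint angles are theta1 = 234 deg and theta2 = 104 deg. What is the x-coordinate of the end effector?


Convert angles to radians: theta1 = 4.0841, theta2 = 1.8151
x = L1*cos(theta1) + L2*cos(theta1+theta2)
x = -2.7626 + 4.0796
x = 1.317


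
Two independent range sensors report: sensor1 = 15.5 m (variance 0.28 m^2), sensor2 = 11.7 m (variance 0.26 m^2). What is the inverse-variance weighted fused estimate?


w1 = (1/var1) / (1/var1 + 1/var2)
   = 3.5714 / (3.5714 + 3.8462) = 0.4815
w2 = 1 - w1 = 0.5185
fused = w1*s1 + w2*s2 = 7.463 + 6.0667
= 13.5296 m


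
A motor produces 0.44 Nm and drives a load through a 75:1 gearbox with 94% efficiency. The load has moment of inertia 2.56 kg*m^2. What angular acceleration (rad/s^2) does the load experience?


tau_out = tau_motor * N * eta
= 0.44 * 75 * 0.94 = 31.02 Nm
alpha = tau_out / I = 31.02 / 2.56
= 12.1172 rad/s^2


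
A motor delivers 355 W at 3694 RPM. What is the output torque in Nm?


omega = 3694 * 2*pi/60 = 386.8348 rad/s
tau = P / omega = 355 / 386.8348
= 0.9177 Nm


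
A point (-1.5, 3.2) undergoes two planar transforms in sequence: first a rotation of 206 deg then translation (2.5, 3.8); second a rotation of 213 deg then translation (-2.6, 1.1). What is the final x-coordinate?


After transform 1:
x1 = cos(206)*-1.5 - sin(206)*3.2 + 2.5 = 5.251
y1 = sin(206)*-1.5 + cos(206)*3.2 + 3.8 = 1.5814
After transform 2:
x2 = cos(213)*5.251 - sin(213)*1.5814 + -2.6
= -6.1425


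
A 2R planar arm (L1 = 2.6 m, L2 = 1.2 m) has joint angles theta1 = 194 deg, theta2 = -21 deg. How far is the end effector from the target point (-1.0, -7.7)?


End effector via forward kinematics:
x = L1*cos(t1) + L2*cos(t1+t2) = -3.7138
y = L1*sin(t1) + L2*sin(t1+t2) = -0.4828
Distance to target:
d = sqrt((-1.0 - -3.7138)^2 + (-7.7 - -0.4828)^2)
= sqrt(7.3648 + 52.0886)
= 7.7106 m


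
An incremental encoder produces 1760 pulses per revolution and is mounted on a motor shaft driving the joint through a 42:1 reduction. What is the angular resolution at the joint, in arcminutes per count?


counts per rev = 1760
effective counts at joint = 1760 * 42 = 73920
resolution = 360*60 / 73920
= 0.2922 arcmin/count


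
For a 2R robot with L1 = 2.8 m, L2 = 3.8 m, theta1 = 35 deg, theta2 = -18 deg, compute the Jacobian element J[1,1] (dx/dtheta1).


J[1,1] = -L1*sin(t1) - L2*sin(t1+t2)
= -2.8*sin(35) - 3.8*sin(17)
= -2.717


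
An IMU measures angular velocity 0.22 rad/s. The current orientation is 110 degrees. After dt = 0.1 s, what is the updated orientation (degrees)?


delta_theta = w * dt = 0.22 * 0.1 = 0.022 rad
= 1.2605 deg
theta_new = 110 + 1.2605 = 111.2605 deg


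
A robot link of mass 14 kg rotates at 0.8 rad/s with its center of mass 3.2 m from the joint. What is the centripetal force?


F = m * omega^2 * r
= 14 * 0.8^2 * 3.2
= 14 * 0.64 * 3.2
= 28.672 N


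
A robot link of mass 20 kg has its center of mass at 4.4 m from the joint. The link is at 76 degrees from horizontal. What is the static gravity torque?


tau = m*g*L*cos(angle)
= 20 * 9.81 * 4.4 * cos(76 deg)
= 20 * 9.81 * 4.4 * 0.2419
= 208.8463 Nm


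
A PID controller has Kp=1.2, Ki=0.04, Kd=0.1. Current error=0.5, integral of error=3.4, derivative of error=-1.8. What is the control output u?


u = Kp*e + Ki*int(e) + Kd*de/dt
= 1.2*0.5 + 0.04*3.4 + 0.1*(-1.8)
= 0.6 + 0.136 + -0.18
= 0.556


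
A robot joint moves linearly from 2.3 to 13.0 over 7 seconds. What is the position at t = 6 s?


s = t/T = 6/7 = 0.8571
p(t) = p0 + (pf-p0)*s
= 2.3 + (13.0 - 2.3) * 0.8571
= 11.4714


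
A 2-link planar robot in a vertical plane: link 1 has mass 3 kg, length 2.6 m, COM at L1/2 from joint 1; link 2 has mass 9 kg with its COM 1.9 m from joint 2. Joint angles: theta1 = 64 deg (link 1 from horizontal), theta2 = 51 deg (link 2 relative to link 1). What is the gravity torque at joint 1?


Horizontal distance from joint 1 to link-1 COM:
  x_c1 = (L1/2)*cos(t1) = 1.3 * 0.4384 = 0.5699 m
Horizontal distance from joint 1 to link-2 COM:
  x_c2 = L1*cos(t1) + Lc2*cos(t1+t2)
       = 2.6*0.4384 + 1.9*-0.4226 = 0.3368 m
tau1 = m1*g*x_c1 + m2*g*x_c2
     = 3*9.81*0.5699 + 9*9.81*0.3368
     = 16.7716 + 29.7352
     = 46.5069 Nm


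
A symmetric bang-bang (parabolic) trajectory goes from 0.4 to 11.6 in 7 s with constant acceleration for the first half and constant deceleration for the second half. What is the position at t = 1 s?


Symmetric rest-to-rest: each phase covers (pf-p0)/2 in time T/2. 0.5*a*(T/2)^2 = (pf-p0)/2 => a = 4*(pf-p0)/T^2
a = 4*(11.6-0.4)/7^2 = 0.9143
t = 1 is in the acceleration phase (t <= T/2).
p = p0 + 0.5*a*t^2 = 0.4 + 0.5*0.9143*1^2
= 0.8571


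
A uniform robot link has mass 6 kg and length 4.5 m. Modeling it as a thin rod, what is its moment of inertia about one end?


I = (1/3) * m * L^2
= (1/3) * 6 * 4.5^2
= 0.333333 * 6 * 20.25
= 40.5 kg*m^2


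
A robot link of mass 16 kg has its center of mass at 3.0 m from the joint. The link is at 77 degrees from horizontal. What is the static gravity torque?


tau = m*g*L*cos(angle)
= 16 * 9.81 * 3.0 * cos(77 deg)
= 16 * 9.81 * 3.0 * 0.225
= 105.925 Nm


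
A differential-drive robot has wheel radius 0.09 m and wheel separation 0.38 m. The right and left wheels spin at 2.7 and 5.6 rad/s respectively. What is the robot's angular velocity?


vR = r*wR = 0.09*2.7 = 0.243 m/s
vL = r*wL = 0.09*5.6 = 0.504 m/s
v = (vR+vL)/2 = 0.3735 m/s
omega = (vR-vL)/L = -0.6868 rad/s
angular velocity = -0.6868 rad/s


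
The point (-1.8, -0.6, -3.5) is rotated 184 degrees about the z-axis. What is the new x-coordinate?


Rotation about z-axis: x' = x*cos(theta) - y*sin(theta)
= -1.8 * -0.9976 - -0.6 * -0.0698
= 1.7538


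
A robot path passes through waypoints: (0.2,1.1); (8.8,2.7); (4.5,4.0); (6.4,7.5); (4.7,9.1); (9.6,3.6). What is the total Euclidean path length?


Segment lengths:
  seg1 = sqrt((8.6)^2 + (1.6)^2) = 8.7476
  seg2 = sqrt((-4.3)^2 + (1.3)^2) = 4.4922
  seg3 = sqrt((1.9)^2 + (3.5)^2) = 3.9825
  seg4 = sqrt((-1.7)^2 + (1.6)^2) = 2.3345
  seg5 = sqrt((4.9)^2 + (-5.5)^2) = 7.3661
Total = 26.9229


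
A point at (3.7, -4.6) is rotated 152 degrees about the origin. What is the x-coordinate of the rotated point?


x' = x*cos(theta) - y*sin(theta)
cos(152 deg) = -0.8829, sin(152 deg) = 0.4695
x' = 3.7 * -0.8829 - -4.6 * 0.4695
= -3.2669 - -2.1596
= -1.1073


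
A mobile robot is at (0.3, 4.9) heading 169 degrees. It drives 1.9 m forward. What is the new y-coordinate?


y_new = y0 + d*sin(theta)
= 4.9 + 1.9*sin(169)
= 4.9 + 0.3625
= 5.2625


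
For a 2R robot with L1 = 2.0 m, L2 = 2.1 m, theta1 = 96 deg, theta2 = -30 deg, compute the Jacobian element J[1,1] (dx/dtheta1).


J[1,1] = -L1*sin(t1) - L2*sin(t1+t2)
= -2.0*sin(96) - 2.1*sin(66)
= -3.9075


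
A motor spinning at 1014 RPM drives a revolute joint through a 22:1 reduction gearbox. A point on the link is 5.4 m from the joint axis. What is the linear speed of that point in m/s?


omega_motor = 1014 * 2*pi/60 = 106.1858 rad/s
omega_joint = omega_motor / 22 = 4.8266 rad/s
v = omega_joint * r = 4.8266 * 5.4
= 26.0638 m/s


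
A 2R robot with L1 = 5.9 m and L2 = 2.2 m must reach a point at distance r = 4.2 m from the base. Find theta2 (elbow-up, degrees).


cos(theta2) = (r^2 - L1^2 - L2^2) / (2*L1*L2)
cos(theta2) = (17.64 - 34.81 - 4.84) / 25.96
cos(theta2) = -0.847843
theta2 = 147.9778 degrees


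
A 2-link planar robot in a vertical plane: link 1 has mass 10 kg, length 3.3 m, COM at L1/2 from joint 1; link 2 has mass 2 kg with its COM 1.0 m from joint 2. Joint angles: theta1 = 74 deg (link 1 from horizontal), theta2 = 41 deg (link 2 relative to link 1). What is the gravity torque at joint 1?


Horizontal distance from joint 1 to link-1 COM:
  x_c1 = (L1/2)*cos(t1) = 1.65 * 0.2756 = 0.4548 m
Horizontal distance from joint 1 to link-2 COM:
  x_c2 = L1*cos(t1) + Lc2*cos(t1+t2)
       = 3.3*0.2756 + 1.0*-0.4226 = 0.487 m
tau1 = m1*g*x_c1 + m2*g*x_c2
     = 10*9.81*0.4548 + 2*9.81*0.487
     = 44.616 + 9.5546
     = 54.1707 Nm


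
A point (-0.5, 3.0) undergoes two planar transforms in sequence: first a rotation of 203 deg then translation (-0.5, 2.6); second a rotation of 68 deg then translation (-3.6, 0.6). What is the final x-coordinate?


After transform 1:
x1 = cos(203)*-0.5 - sin(203)*3.0 + -0.5 = 1.1324
y1 = sin(203)*-0.5 + cos(203)*3.0 + 2.6 = 0.0339
After transform 2:
x2 = cos(68)*1.1324 - sin(68)*0.0339 + -3.6
= -3.2072


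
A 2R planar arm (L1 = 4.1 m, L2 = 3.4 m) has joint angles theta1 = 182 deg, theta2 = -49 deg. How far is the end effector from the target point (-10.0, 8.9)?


End effector via forward kinematics:
x = L1*cos(t1) + L2*cos(t1+t2) = -6.4163
y = L1*sin(t1) + L2*sin(t1+t2) = 2.3435
Distance to target:
d = sqrt((-10.0 - -6.4163)^2 + (8.9 - 2.3435)^2)
= sqrt(12.8429 + 42.9875)
= 7.472 m


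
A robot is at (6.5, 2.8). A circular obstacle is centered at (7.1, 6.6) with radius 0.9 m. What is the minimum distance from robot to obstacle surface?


center_dist = sqrt((6.5-7.1)^2 + (2.8-6.6)^2)
= sqrt(0.36 + 14.44)
= 3.8471
min_dist = center_dist - radius = 3.8471 - 0.9 = 2.9471 m


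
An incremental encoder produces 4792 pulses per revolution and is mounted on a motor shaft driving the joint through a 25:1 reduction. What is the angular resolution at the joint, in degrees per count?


counts per rev = 4792
effective counts at joint = 4792 * 25 = 119800
resolution = 360 / 119800
= 0.003 deg/count


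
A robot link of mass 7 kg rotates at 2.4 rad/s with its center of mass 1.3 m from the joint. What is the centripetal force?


F = m * omega^2 * r
= 7 * 2.4^2 * 1.3
= 7 * 5.76 * 1.3
= 52.416 N


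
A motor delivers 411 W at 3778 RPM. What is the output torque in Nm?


omega = 3778 * 2*pi/60 = 395.6312 rad/s
tau = P / omega = 411 / 395.6312
= 1.0388 Nm


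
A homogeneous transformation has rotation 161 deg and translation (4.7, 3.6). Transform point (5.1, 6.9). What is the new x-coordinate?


x' = cos(theta)*px - sin(theta)*py + tx
= -0.9455*5.1 - 0.3256*6.9 + 4.7
= -2.3686


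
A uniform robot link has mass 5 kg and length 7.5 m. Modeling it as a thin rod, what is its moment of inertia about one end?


I = (1/3) * m * L^2
= (1/3) * 5 * 7.5^2
= 0.333333 * 5 * 56.25
= 93.75 kg*m^2


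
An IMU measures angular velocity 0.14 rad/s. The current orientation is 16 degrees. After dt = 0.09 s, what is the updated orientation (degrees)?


delta_theta = w * dt = 0.14 * 0.09 = 0.0126 rad
= 0.7219 deg
theta_new = 16 + 0.7219 = 16.7219 deg


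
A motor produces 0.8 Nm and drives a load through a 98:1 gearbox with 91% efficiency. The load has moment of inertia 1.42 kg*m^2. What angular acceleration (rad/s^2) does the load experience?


tau_out = tau_motor * N * eta
= 0.8 * 98 * 0.91 = 71.344 Nm
alpha = tau_out / I = 71.344 / 1.42
= 50.2423 rad/s^2


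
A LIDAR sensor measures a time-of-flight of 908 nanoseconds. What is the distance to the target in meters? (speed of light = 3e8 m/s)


tof = 908 ns = 9.08e-07 s
dist = c * tof / 2
= 3e8 * 9.08e-07 / 2
= 136.2 m


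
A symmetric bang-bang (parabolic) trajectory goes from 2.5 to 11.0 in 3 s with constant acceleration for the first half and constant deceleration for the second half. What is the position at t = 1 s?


Symmetric rest-to-rest: each phase covers (pf-p0)/2 in time T/2. 0.5*a*(T/2)^2 = (pf-p0)/2 => a = 4*(pf-p0)/T^2
a = 4*(11.0-2.5)/3^2 = 3.7778
t = 1 is in the acceleration phase (t <= T/2).
p = p0 + 0.5*a*t^2 = 2.5 + 0.5*3.7778*1^2
= 4.3889


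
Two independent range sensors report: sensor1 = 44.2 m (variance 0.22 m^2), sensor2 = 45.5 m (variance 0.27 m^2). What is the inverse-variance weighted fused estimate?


w1 = (1/var1) / (1/var1 + 1/var2)
   = 4.5455 / (4.5455 + 3.7037) = 0.551
w2 = 1 - w1 = 0.449
fused = w1*s1 + w2*s2 = 24.3551 + 20.4286
= 44.7837 m


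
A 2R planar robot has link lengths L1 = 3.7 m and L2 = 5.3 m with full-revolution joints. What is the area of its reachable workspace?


r_max = L1 + L2 = 9.0 m
r_min = |L1 - L2| = 1.6 m
Area = pi*(r_max^2 - r_min^2)
= pi*(81.0 - 2.56)
= pi * 78.44
= 246.4265 m^2


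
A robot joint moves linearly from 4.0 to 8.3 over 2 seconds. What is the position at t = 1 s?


s = t/T = 1/2 = 0.5
p(t) = p0 + (pf-p0)*s
= 4.0 + (8.3 - 4.0) * 0.5
= 6.15


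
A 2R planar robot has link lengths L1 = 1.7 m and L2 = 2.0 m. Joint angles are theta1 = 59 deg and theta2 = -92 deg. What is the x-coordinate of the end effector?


Convert angles to radians: theta1 = 1.0297, theta2 = -1.6057
x = L1*cos(theta1) + L2*cos(theta1+theta2)
x = 0.8756 + 1.6773
x = 2.5529


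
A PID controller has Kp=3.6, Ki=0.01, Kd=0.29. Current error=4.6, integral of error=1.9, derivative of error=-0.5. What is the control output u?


u = Kp*e + Ki*int(e) + Kd*de/dt
= 3.6*4.6 + 0.01*1.9 + 0.29*(-0.5)
= 16.56 + 0.019 + -0.145
= 16.434


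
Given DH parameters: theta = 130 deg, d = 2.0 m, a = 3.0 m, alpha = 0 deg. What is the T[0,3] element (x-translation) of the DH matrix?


T[0,3] = a * cos(theta)
= 3.0 * cos(130 deg)
= 3.0 * -0.6428
= -1.9284


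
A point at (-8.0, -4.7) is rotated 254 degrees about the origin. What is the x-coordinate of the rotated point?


x' = x*cos(theta) - y*sin(theta)
cos(254 deg) = -0.2756, sin(254 deg) = -0.9613
x' = -8.0 * -0.2756 - -4.7 * -0.9613
= 2.2051 - 4.5179
= -2.3128


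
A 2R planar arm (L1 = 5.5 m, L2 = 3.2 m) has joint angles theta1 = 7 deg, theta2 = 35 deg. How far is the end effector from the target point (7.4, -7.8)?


End effector via forward kinematics:
x = L1*cos(t1) + L2*cos(t1+t2) = 7.8371
y = L1*sin(t1) + L2*sin(t1+t2) = 2.8115
Distance to target:
d = sqrt((7.4 - 7.8371)^2 + (-7.8 - 2.8115)^2)
= sqrt(0.191 + 112.6039)
= 10.6205 m


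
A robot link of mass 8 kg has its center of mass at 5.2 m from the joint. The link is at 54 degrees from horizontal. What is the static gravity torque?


tau = m*g*L*cos(angle)
= 8 * 9.81 * 5.2 * cos(54 deg)
= 8 * 9.81 * 5.2 * 0.5878
= 239.8728 Nm


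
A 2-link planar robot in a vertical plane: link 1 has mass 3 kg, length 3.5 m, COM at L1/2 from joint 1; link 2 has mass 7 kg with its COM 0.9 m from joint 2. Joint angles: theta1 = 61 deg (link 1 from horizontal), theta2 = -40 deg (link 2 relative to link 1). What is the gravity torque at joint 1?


Horizontal distance from joint 1 to link-1 COM:
  x_c1 = (L1/2)*cos(t1) = 1.75 * 0.4848 = 0.8484 m
Horizontal distance from joint 1 to link-2 COM:
  x_c2 = L1*cos(t1) + Lc2*cos(t1+t2)
       = 3.5*0.4848 + 0.9*0.9336 = 2.5371 m
tau1 = m1*g*x_c1 + m2*g*x_c2
     = 3*9.81*0.8484 + 7*9.81*2.5371
     = 24.9689 + 174.2196
     = 199.1885 Nm


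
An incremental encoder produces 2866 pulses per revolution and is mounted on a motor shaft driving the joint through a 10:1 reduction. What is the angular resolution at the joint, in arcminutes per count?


counts per rev = 2866
effective counts at joint = 2866 * 10 = 28660
resolution = 360*60 / 28660
= 0.7537 arcmin/count


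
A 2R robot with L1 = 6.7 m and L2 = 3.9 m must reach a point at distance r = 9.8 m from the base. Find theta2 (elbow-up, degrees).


cos(theta2) = (r^2 - L1^2 - L2^2) / (2*L1*L2)
cos(theta2) = (96.04 - 44.89 - 15.21) / 52.26
cos(theta2) = 0.687715
theta2 = 46.5505 degrees


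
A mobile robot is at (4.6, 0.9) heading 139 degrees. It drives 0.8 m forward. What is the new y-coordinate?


y_new = y0 + d*sin(theta)
= 0.9 + 0.8*sin(139)
= 0.9 + 0.5248
= 1.4248


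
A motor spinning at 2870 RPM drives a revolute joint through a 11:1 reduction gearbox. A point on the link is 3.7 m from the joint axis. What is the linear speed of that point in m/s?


omega_motor = 2870 * 2*pi/60 = 300.5457 rad/s
omega_joint = omega_motor / 11 = 27.3223 rad/s
v = omega_joint * r = 27.3223 * 3.7
= 101.0926 m/s


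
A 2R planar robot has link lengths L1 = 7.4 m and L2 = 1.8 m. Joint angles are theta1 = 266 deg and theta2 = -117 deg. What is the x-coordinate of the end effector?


Convert angles to radians: theta1 = 4.6426, theta2 = -2.042
x = L1*cos(theta1) + L2*cos(theta1+theta2)
x = -0.5162 + -1.5429
x = -2.0591


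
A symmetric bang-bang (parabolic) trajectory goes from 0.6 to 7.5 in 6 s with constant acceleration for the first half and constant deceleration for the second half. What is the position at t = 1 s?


Symmetric rest-to-rest: each phase covers (pf-p0)/2 in time T/2. 0.5*a*(T/2)^2 = (pf-p0)/2 => a = 4*(pf-p0)/T^2
a = 4*(7.5-0.6)/6^2 = 0.7667
t = 1 is in the acceleration phase (t <= T/2).
p = p0 + 0.5*a*t^2 = 0.6 + 0.5*0.7667*1^2
= 0.9833


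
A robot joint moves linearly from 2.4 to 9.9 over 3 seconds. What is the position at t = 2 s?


s = t/T = 2/3 = 0.6667
p(t) = p0 + (pf-p0)*s
= 2.4 + (9.9 - 2.4) * 0.6667
= 7.4


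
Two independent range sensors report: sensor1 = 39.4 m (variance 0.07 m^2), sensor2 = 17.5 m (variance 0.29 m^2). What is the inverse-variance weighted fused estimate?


w1 = (1/var1) / (1/var1 + 1/var2)
   = 14.2857 / (14.2857 + 3.4483) = 0.8056
w2 = 1 - w1 = 0.1944
fused = w1*s1 + w2*s2 = 31.7389 + 3.4028
= 35.1417 m


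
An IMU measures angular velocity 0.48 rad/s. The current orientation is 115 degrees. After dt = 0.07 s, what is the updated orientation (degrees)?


delta_theta = w * dt = 0.48 * 0.07 = 0.0336 rad
= 1.9251 deg
theta_new = 115 + 1.9251 = 116.9251 deg


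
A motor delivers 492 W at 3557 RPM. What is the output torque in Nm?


omega = 3557 * 2*pi/60 = 372.4882 rad/s
tau = P / omega = 492 / 372.4882
= 1.3208 Nm


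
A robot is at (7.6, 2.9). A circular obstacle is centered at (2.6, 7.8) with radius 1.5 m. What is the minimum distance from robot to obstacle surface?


center_dist = sqrt((7.6-2.6)^2 + (2.9-7.8)^2)
= sqrt(25.0 + 24.01)
= 7.0007
min_dist = center_dist - radius = 7.0007 - 1.5 = 5.5007 m


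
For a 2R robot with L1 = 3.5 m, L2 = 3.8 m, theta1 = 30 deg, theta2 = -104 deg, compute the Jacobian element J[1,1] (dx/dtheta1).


J[1,1] = -L1*sin(t1) - L2*sin(t1+t2)
= -3.5*sin(30) - 3.8*sin(-74)
= 1.9028


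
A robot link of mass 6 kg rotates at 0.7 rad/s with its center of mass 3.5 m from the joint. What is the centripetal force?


F = m * omega^2 * r
= 6 * 0.7^2 * 3.5
= 6 * 0.49 * 3.5
= 10.29 N


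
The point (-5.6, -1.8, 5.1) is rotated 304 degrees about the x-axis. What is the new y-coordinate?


Rotation about x-axis: y' = y*cos(theta) - z*sin(theta)
= -1.8 * 0.5592 - 5.1 * -0.829
= 3.2215


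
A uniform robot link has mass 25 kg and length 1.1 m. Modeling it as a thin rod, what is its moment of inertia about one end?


I = (1/3) * m * L^2
= (1/3) * 25 * 1.1^2
= 0.333333 * 25 * 1.21
= 10.0833 kg*m^2


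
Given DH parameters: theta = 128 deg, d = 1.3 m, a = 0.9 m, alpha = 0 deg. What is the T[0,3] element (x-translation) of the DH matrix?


T[0,3] = a * cos(theta)
= 0.9 * cos(128 deg)
= 0.9 * -0.6157
= -0.5541


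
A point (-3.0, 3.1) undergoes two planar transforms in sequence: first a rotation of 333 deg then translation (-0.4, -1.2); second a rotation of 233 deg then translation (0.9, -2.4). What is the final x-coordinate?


After transform 1:
x1 = cos(333)*-3.0 - sin(333)*3.1 + -0.4 = -1.6656
y1 = sin(333)*-3.0 + cos(333)*3.1 + -1.2 = 2.9241
After transform 2:
x2 = cos(233)*-1.6656 - sin(233)*2.9241 + 0.9
= 4.2377


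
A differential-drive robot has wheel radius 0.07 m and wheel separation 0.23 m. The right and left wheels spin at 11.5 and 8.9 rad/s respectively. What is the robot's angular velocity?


vR = r*wR = 0.07*11.5 = 0.805 m/s
vL = r*wL = 0.07*8.9 = 0.623 m/s
v = (vR+vL)/2 = 0.714 m/s
omega = (vR-vL)/L = 0.7913 rad/s
angular velocity = 0.7913 rad/s


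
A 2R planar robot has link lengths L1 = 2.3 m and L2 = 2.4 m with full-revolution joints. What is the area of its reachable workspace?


r_max = L1 + L2 = 4.7 m
r_min = |L1 - L2| = 0.1 m
Area = pi*(r_max^2 - r_min^2)
= pi*(22.09 - 0.01)
= pi * 22.08
= 69.3664 m^2


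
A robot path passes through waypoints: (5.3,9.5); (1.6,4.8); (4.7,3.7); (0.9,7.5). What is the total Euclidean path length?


Segment lengths:
  seg1 = sqrt((-3.7)^2 + (-4.7)^2) = 5.9816
  seg2 = sqrt((3.1)^2 + (-1.1)^2) = 3.2894
  seg3 = sqrt((-3.8)^2 + (3.8)^2) = 5.374
Total = 14.645


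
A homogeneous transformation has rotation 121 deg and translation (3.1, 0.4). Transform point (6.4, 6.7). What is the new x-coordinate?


x' = cos(theta)*px - sin(theta)*py + tx
= -0.515*6.4 - 0.8572*6.7 + 3.1
= -5.9393


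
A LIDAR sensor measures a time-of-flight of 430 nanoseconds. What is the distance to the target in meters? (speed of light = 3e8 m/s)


tof = 430 ns = 4.3e-07 s
dist = c * tof / 2
= 3e8 * 4.3e-07 / 2
= 64.5 m


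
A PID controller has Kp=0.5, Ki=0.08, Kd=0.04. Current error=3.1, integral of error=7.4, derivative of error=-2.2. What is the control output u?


u = Kp*e + Ki*int(e) + Kd*de/dt
= 0.5*3.1 + 0.08*7.4 + 0.04*(-2.2)
= 1.55 + 0.592 + -0.088
= 2.054


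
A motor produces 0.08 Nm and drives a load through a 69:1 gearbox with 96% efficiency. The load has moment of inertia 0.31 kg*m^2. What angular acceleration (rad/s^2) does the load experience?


tau_out = tau_motor * N * eta
= 0.08 * 69 * 0.96 = 5.2992 Nm
alpha = tau_out / I = 5.2992 / 0.31
= 17.0942 rad/s^2


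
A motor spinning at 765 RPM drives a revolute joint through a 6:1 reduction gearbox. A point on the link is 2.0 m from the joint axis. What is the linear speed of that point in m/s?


omega_motor = 765 * 2*pi/60 = 80.1106 rad/s
omega_joint = omega_motor / 6 = 13.3518 rad/s
v = omega_joint * r = 13.3518 * 2.0
= 26.7035 m/s


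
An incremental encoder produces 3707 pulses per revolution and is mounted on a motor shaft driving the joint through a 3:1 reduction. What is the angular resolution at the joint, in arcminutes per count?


counts per rev = 3707
effective counts at joint = 3707 * 3 = 11121
resolution = 360*60 / 11121
= 1.9423 arcmin/count


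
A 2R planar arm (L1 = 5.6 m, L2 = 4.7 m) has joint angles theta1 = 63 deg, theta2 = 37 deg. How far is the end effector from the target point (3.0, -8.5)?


End effector via forward kinematics:
x = L1*cos(t1) + L2*cos(t1+t2) = 1.7262
y = L1*sin(t1) + L2*sin(t1+t2) = 9.6182
Distance to target:
d = sqrt((3.0 - 1.7262)^2 + (-8.5 - 9.6182)^2)
= sqrt(1.6226 + 328.2704)
= 18.163 m


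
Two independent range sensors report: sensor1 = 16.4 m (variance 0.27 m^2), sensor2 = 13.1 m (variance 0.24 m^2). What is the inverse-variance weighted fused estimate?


w1 = (1/var1) / (1/var1 + 1/var2)
   = 3.7037 / (3.7037 + 4.1667) = 0.4706
w2 = 1 - w1 = 0.5294
fused = w1*s1 + w2*s2 = 7.7176 + 6.9353
= 14.6529 m


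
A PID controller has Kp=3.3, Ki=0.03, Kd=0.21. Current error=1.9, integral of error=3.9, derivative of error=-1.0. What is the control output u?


u = Kp*e + Ki*int(e) + Kd*de/dt
= 3.3*1.9 + 0.03*3.9 + 0.21*(-1.0)
= 6.27 + 0.117 + -0.21
= 6.177


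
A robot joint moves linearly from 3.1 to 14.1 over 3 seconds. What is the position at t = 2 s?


s = t/T = 2/3 = 0.6667
p(t) = p0 + (pf-p0)*s
= 3.1 + (14.1 - 3.1) * 0.6667
= 10.4333


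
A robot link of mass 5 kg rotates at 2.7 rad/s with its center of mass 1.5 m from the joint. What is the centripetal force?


F = m * omega^2 * r
= 5 * 2.7^2 * 1.5
= 5 * 7.29 * 1.5
= 54.675 N


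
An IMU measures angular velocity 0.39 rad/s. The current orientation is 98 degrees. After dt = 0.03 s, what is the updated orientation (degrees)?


delta_theta = w * dt = 0.39 * 0.03 = 0.0117 rad
= 0.6704 deg
theta_new = 98 + 0.6704 = 98.6704 deg


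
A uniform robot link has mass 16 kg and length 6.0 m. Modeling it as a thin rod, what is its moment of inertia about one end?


I = (1/3) * m * L^2
= (1/3) * 16 * 6.0^2
= 0.333333 * 16 * 36.0
= 192.0 kg*m^2


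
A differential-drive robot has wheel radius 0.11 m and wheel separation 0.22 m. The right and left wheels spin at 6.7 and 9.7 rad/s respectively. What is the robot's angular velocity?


vR = r*wR = 0.11*6.7 = 0.737 m/s
vL = r*wL = 0.11*9.7 = 1.067 m/s
v = (vR+vL)/2 = 0.902 m/s
omega = (vR-vL)/L = -1.5 rad/s
angular velocity = -1.5 rad/s


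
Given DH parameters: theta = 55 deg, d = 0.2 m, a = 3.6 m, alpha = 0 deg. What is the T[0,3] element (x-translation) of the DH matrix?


T[0,3] = a * cos(theta)
= 3.6 * cos(55 deg)
= 3.6 * 0.5736
= 2.0649


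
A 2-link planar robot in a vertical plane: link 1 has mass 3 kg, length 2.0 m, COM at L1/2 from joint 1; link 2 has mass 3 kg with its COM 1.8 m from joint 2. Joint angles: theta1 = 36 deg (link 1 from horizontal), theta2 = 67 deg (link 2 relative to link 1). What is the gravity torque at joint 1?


Horizontal distance from joint 1 to link-1 COM:
  x_c1 = (L1/2)*cos(t1) = 1.0 * 0.809 = 0.809 m
Horizontal distance from joint 1 to link-2 COM:
  x_c2 = L1*cos(t1) + Lc2*cos(t1+t2)
       = 2.0*0.809 + 1.8*-0.225 = 1.2131 m
tau1 = m1*g*x_c1 + m2*g*x_c2
     = 3*9.81*0.809 + 3*9.81*1.2131
     = 23.8094 + 35.7022
     = 59.5116 Nm


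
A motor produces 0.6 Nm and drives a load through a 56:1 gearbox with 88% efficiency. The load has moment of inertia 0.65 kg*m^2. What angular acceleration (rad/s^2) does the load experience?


tau_out = tau_motor * N * eta
= 0.6 * 56 * 0.88 = 29.568 Nm
alpha = tau_out / I = 29.568 / 0.65
= 45.4892 rad/s^2


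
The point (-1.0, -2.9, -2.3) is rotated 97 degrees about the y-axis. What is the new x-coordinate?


Rotation about y-axis: x' = x*cos(theta) + z*sin(theta)
= -1.0 * -0.1219 + -2.3 * 0.9925
= -2.161


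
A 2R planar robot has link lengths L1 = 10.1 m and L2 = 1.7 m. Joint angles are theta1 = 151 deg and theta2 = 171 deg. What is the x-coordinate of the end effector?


Convert angles to radians: theta1 = 2.6354, theta2 = 2.9845
x = L1*cos(theta1) + L2*cos(theta1+theta2)
x = -8.8337 + 1.3396
x = -7.494


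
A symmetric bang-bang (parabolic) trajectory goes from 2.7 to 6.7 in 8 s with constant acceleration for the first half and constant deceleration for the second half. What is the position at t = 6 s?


Symmetric rest-to-rest: each phase covers (pf-p0)/2 in time T/2. 0.5*a*(T/2)^2 = (pf-p0)/2 => a = 4*(pf-p0)/T^2
a = 4*(6.7-2.7)/8^2 = 0.25
t = 6 is in the deceleration phase (t > T/2).
p = pf - 0.5*a*(T-t)^2 = 6.7 - 0.5*0.25*2^2
= 6.2


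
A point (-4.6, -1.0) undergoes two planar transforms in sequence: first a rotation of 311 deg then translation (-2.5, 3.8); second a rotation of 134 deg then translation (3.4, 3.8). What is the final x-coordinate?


After transform 1:
x1 = cos(311)*-4.6 - sin(311)*-1.0 + -2.5 = -6.2726
y1 = sin(311)*-4.6 + cos(311)*-1.0 + 3.8 = 6.6156
After transform 2:
x2 = cos(134)*-6.2726 - sin(134)*6.6156 + 3.4
= 2.9984


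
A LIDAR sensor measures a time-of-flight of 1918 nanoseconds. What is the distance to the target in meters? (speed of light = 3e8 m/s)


tof = 1918 ns = 1.918e-06 s
dist = c * tof / 2
= 3e8 * 1.918e-06 / 2
= 287.7 m


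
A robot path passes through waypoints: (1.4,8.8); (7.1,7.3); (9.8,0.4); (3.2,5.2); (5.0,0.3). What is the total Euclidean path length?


Segment lengths:
  seg1 = sqrt((5.7)^2 + (-1.5)^2) = 5.8941
  seg2 = sqrt((2.7)^2 + (-6.9)^2) = 7.4095
  seg3 = sqrt((-6.6)^2 + (4.8)^2) = 8.1609
  seg4 = sqrt((1.8)^2 + (-4.9)^2) = 5.2202
Total = 26.6846


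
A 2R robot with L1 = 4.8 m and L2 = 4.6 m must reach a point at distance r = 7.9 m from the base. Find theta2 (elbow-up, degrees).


cos(theta2) = (r^2 - L1^2 - L2^2) / (2*L1*L2)
cos(theta2) = (62.41 - 23.04 - 21.16) / 44.16
cos(theta2) = 0.412364
theta2 = 65.6466 degrees


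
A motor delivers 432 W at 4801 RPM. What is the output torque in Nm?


omega = 4801 * 2*pi/60 = 502.7595 rad/s
tau = P / omega = 432 / 502.7595
= 0.8593 Nm


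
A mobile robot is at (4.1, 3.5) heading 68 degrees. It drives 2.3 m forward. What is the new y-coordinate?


y_new = y0 + d*sin(theta)
= 3.5 + 2.3*sin(68)
= 3.5 + 2.1325
= 5.6325
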